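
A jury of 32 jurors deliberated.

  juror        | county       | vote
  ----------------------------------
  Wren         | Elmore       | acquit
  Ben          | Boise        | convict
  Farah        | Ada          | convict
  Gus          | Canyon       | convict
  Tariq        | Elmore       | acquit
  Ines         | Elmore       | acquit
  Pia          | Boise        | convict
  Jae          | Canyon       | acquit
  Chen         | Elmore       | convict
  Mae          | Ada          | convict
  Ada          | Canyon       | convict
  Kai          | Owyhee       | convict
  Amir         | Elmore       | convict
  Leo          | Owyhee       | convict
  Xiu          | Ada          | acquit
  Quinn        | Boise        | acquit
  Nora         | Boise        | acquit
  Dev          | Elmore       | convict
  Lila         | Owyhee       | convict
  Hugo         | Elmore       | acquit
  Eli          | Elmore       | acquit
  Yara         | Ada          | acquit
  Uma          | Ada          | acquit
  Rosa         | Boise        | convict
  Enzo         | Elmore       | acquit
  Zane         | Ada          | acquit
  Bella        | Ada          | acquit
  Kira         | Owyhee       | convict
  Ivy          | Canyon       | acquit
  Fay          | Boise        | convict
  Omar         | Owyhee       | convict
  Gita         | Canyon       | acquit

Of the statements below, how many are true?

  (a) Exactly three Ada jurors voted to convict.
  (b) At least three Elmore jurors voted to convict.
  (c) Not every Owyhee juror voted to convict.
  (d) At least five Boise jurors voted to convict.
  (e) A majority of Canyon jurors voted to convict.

(a) Ada: |A| = 7, |A ∩ B| = 2; needs |A ∩ B| = 3 — false.
(b) Elmore: |A| = 9, |A ∩ B| = 3; needs |A ∩ B| ≥ 3 — true.
(c) Owyhee: |A| = 5, |A ∩ B| = 5; needs A ⊄ B (|A ∖ B| ≥ 1) — false.
(d) Boise: |A| = 6, |A ∩ B| = 4; needs |A ∩ B| ≥ 5 — false.
(e) Canyon: |A| = 5, |A ∩ B| = 2; needs |A ∩ B| > |A ∖ B| — false.

1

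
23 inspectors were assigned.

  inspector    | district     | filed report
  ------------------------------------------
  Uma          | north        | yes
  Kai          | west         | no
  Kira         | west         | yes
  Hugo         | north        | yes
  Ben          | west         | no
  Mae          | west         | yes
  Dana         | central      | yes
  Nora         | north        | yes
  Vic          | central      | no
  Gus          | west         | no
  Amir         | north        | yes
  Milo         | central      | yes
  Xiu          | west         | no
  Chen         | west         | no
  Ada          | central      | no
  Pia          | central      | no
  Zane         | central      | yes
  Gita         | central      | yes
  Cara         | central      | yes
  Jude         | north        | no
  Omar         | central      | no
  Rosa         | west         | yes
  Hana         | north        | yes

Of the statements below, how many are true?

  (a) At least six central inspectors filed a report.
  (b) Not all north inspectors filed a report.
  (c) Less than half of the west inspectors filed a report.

(a) central: |A| = 9, |A ∩ B| = 5; needs |A ∩ B| ≥ 6 — false.
(b) north: |A| = 6, |A ∩ B| = 5; needs A ⊄ B (|A ∖ B| ≥ 1) — true.
(c) west: |A| = 8, |A ∩ B| = 3; needs |A ∩ B| < |A ∖ B| — true.

2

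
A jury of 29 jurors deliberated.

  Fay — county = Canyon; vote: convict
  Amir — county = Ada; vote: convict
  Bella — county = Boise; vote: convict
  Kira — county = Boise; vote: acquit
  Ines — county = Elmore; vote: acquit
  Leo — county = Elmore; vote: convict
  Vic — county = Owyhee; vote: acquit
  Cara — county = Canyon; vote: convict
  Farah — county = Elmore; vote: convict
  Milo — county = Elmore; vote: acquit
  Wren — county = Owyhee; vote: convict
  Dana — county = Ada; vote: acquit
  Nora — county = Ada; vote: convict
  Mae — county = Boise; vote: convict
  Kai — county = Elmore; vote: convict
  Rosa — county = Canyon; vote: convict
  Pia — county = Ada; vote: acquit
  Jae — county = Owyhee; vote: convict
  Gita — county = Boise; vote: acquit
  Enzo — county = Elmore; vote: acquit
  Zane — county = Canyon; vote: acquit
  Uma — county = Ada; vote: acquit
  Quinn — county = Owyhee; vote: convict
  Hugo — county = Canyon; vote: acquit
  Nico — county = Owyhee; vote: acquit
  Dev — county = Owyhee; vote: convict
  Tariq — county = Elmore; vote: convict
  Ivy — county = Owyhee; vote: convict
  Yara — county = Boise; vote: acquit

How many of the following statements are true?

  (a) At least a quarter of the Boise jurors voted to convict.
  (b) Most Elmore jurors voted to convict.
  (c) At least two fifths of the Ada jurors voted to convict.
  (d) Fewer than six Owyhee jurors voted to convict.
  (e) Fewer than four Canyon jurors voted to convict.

(a) Boise: |A| = 5, |A ∩ B| = 2; needs |A ∩ B| / |A| ≥ 1/4 — true.
(b) Elmore: |A| = 7, |A ∩ B| = 4; needs |A ∩ B| > |A ∖ B| — true.
(c) Ada: |A| = 5, |A ∩ B| = 2; needs |A ∩ B| / |A| ≥ 2/5 — true.
(d) Owyhee: |A| = 7, |A ∩ B| = 5; needs |A ∩ B| < 6 — true.
(e) Canyon: |A| = 5, |A ∩ B| = 3; needs |A ∩ B| < 4 — true.

5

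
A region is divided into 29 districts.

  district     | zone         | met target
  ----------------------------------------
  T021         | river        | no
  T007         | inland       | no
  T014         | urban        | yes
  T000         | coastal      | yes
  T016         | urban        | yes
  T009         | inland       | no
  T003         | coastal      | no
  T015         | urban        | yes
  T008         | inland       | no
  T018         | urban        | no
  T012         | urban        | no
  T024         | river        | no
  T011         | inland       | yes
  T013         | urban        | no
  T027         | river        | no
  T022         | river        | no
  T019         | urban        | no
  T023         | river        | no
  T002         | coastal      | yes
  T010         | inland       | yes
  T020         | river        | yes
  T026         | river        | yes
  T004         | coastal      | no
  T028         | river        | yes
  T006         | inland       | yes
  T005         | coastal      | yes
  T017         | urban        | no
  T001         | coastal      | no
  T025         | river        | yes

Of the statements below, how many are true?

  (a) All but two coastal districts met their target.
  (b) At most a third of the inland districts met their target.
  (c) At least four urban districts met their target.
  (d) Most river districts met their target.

(a) coastal: |A| = 6, |A ∩ B| = 3; needs |A ∖ B| = 2 — false.
(b) inland: |A| = 6, |A ∩ B| = 3; needs |A ∩ B| / |A| ≤ 1/3 — false.
(c) urban: |A| = 8, |A ∩ B| = 3; needs |A ∩ B| ≥ 4 — false.
(d) river: |A| = 9, |A ∩ B| = 4; needs |A ∩ B| > |A ∖ B| — false.

0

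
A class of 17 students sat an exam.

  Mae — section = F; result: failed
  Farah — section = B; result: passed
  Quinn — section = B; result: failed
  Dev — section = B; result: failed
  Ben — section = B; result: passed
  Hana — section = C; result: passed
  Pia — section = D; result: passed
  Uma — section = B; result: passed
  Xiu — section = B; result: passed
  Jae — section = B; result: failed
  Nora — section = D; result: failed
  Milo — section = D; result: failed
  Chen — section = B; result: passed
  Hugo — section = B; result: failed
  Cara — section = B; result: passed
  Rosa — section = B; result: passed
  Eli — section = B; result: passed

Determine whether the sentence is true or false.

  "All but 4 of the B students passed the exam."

Truth condition: |A ∖ B| = 4.
A (the restrictor) = {Farah, Quinn, Dev, Ben, Uma, Xiu, Jae, Chen, Hugo, Cara, Rosa, Eli}, |A| = 12.
A ∖ B = {Quinn, Dev, Jae, Hugo}, so |A ∖ B| = 4.
|A ∖ B| = 4, so the statement is true.

True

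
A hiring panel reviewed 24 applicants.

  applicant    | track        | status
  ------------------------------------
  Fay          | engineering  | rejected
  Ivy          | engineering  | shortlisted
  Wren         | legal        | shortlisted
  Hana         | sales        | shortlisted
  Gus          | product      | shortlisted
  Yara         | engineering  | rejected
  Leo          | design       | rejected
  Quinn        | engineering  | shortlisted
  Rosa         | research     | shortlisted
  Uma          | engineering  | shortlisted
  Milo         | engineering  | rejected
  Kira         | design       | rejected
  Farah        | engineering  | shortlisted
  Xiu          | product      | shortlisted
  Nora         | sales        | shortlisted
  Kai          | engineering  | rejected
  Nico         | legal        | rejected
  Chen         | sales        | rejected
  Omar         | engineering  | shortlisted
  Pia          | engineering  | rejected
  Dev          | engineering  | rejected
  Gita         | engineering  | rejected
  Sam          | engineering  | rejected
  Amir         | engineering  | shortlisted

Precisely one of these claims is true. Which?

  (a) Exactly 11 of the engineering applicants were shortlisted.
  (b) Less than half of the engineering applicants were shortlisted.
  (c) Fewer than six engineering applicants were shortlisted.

(b)

|A| = 14, |A ∩ B| = 6, |A ∖ B| = 8.
(a) requires |A ∩ B| = 11: false.
(b) requires |A ∩ B| < |A ∖ B|: true.
(c) requires |A ∩ B| < 6: false.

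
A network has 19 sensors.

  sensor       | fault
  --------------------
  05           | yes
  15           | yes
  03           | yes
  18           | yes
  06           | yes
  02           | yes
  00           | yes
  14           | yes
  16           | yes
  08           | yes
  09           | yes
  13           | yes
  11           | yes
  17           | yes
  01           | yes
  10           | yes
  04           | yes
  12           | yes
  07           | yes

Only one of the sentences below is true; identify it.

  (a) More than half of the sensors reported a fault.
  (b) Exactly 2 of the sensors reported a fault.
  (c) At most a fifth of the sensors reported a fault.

|A| = 19, |A ∩ B| = 19, |A ∖ B| = 0.
(a) requires |A ∩ B| > |A ∖ B|: true.
(b) requires |A ∩ B| = 2: false.
(c) requires |A ∩ B| / |A| ≤ 1/5: false.

(a)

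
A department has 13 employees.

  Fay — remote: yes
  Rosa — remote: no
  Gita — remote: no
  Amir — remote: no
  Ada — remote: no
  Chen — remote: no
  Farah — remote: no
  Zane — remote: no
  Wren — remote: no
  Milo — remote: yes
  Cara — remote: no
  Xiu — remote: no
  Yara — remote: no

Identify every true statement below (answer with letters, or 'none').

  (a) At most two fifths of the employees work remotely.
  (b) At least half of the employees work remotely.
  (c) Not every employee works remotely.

|A| = 13, |A ∩ B| = 2, |A ∖ B| = 11.
(a) |A ∩ B| / |A| ≤ 2/5: holds.
(b) |A ∩ B| ≥ |A ∖ B|: fails.
(c) A ⊄ B (|A ∖ B| ≥ 1): holds.

(a), (c)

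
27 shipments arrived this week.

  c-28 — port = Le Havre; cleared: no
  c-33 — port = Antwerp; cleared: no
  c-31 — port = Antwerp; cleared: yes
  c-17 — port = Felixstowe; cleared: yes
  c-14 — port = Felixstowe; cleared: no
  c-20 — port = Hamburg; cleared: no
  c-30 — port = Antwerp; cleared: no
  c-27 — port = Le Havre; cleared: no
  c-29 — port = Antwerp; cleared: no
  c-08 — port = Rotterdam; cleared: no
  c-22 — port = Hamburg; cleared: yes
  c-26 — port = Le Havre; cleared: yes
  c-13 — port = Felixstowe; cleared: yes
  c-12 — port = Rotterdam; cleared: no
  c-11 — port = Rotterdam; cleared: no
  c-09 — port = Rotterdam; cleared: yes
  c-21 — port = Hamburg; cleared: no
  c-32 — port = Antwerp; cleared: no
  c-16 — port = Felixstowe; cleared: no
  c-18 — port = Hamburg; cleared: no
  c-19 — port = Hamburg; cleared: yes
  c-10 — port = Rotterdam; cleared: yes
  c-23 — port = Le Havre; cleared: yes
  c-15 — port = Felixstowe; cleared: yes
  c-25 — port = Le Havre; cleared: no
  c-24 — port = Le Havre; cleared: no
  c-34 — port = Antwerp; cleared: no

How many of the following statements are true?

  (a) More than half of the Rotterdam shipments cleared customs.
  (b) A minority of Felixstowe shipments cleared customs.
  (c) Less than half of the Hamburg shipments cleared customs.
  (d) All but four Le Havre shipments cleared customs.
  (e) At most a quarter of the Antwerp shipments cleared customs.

(a) Rotterdam: |A| = 5, |A ∩ B| = 2; needs |A ∩ B| > |A ∖ B| — false.
(b) Felixstowe: |A| = 5, |A ∩ B| = 3; needs |A ∩ B| < |A ∖ B| — false.
(c) Hamburg: |A| = 5, |A ∩ B| = 2; needs |A ∩ B| < |A ∖ B| — true.
(d) Le Havre: |A| = 6, |A ∩ B| = 2; needs |A ∖ B| = 4 — true.
(e) Antwerp: |A| = 6, |A ∩ B| = 1; needs |A ∩ B| / |A| ≤ 1/4 — true.

3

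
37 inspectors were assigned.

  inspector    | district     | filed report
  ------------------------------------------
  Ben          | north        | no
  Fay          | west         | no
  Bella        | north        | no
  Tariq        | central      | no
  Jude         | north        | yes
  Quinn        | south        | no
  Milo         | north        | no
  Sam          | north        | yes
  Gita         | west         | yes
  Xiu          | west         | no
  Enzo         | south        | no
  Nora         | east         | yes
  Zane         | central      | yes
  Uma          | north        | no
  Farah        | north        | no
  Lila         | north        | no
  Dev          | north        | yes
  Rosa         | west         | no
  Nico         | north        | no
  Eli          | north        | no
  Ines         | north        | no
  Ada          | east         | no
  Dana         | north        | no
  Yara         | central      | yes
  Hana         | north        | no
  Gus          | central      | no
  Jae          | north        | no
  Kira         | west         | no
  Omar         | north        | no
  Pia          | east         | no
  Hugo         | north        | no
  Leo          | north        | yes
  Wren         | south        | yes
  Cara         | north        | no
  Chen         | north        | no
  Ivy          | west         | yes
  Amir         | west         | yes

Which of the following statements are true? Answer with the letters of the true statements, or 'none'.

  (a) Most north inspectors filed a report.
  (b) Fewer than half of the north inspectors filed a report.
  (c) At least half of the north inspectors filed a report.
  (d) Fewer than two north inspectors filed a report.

(b)

|A| = 20, |A ∩ B| = 4, |A ∖ B| = 16.
(a) |A ∩ B| > |A ∖ B|: fails.
(b) |A ∩ B| < |A ∖ B|: holds.
(c) |A ∩ B| ≥ |A ∖ B|: fails.
(d) |A ∩ B| < 2: fails.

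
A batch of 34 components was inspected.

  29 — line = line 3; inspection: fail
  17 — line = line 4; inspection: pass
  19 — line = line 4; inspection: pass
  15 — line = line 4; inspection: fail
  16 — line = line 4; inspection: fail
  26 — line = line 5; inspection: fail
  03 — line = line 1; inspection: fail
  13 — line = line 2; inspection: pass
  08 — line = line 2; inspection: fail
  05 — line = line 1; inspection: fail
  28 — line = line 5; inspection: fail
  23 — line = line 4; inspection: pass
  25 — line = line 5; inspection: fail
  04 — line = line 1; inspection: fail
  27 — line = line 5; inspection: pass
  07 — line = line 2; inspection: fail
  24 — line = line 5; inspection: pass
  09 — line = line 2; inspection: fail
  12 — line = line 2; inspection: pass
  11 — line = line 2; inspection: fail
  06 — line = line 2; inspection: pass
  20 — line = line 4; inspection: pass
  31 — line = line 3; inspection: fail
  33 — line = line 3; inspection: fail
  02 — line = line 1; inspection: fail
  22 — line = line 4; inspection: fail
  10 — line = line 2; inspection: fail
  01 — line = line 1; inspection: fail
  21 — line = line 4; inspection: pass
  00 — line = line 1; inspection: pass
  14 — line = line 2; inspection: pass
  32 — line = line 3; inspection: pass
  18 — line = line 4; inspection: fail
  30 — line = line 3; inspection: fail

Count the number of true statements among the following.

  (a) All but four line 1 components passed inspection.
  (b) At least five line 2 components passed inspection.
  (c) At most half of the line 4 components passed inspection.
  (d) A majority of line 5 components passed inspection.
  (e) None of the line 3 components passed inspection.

0

(a) line 1: |A| = 6, |A ∩ B| = 1; needs |A ∖ B| = 4 — false.
(b) line 2: |A| = 9, |A ∩ B| = 4; needs |A ∩ B| ≥ 5 — false.
(c) line 4: |A| = 9, |A ∩ B| = 5; needs |A ∩ B| ≤ |A ∖ B| — false.
(d) line 5: |A| = 5, |A ∩ B| = 2; needs |A ∩ B| > |A ∖ B| — false.
(e) line 3: |A| = 5, |A ∩ B| = 1; needs A ∩ B = ∅ (|A ∩ B| = 0) — false.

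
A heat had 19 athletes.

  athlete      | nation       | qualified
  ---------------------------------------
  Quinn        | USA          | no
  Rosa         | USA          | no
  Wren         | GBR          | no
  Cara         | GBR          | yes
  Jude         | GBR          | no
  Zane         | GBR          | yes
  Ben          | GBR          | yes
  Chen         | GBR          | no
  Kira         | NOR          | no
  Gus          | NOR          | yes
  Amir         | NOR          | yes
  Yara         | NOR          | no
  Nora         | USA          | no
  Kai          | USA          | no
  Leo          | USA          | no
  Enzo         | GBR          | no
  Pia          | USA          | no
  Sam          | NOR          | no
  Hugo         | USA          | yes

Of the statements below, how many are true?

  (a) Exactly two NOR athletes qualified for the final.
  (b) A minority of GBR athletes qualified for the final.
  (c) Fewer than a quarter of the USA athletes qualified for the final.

(a) NOR: |A| = 5, |A ∩ B| = 2; needs |A ∩ B| = 2 — true.
(b) GBR: |A| = 7, |A ∩ B| = 3; needs |A ∩ B| < |A ∖ B| — true.
(c) USA: |A| = 7, |A ∩ B| = 1; needs |A ∩ B| / |A| < 1/4 — true.

3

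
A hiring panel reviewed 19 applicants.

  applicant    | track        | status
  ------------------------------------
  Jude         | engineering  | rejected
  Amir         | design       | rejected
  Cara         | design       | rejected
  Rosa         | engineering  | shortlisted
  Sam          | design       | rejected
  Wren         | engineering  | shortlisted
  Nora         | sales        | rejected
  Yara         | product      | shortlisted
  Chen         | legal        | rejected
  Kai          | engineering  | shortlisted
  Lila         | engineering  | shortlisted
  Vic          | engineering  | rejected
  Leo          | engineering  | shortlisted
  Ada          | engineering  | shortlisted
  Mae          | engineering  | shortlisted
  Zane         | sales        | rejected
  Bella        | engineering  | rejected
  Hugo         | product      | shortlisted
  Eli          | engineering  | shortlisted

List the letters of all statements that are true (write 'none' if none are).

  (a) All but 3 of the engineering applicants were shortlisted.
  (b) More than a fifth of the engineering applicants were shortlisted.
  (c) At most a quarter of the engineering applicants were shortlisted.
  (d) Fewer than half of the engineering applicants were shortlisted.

|A| = 11, |A ∩ B| = 8, |A ∖ B| = 3.
(a) |A ∖ B| = 3: holds.
(b) |A ∩ B| / |A| > 1/5: holds.
(c) |A ∩ B| / |A| ≤ 1/4: fails.
(d) |A ∩ B| < |A ∖ B|: fails.

(a), (b)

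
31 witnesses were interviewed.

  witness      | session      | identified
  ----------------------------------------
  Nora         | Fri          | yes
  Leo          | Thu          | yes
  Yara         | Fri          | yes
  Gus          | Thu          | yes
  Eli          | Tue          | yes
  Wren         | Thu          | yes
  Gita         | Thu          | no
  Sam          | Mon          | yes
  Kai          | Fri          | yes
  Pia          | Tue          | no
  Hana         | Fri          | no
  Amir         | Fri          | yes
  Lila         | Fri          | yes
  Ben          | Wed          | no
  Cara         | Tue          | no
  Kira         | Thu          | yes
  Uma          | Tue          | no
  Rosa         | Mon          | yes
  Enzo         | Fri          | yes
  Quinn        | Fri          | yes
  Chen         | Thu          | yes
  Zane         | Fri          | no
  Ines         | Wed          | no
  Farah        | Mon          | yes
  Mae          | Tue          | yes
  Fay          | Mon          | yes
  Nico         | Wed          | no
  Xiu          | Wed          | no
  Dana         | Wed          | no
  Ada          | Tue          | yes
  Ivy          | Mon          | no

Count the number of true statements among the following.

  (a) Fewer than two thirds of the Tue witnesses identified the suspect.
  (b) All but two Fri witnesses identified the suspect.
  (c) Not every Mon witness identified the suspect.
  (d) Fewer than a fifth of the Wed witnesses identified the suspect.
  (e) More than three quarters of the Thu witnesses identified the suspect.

5

(a) Tue: |A| = 6, |A ∩ B| = 3; needs |A ∩ B| / |A| < 2/3 — true.
(b) Fri: |A| = 9, |A ∩ B| = 7; needs |A ∖ B| = 2 — true.
(c) Mon: |A| = 5, |A ∩ B| = 4; needs A ⊄ B (|A ∖ B| ≥ 1) — true.
(d) Wed: |A| = 5, |A ∩ B| = 0; needs |A ∩ B| / |A| < 1/5 — true.
(e) Thu: |A| = 6, |A ∩ B| = 5; needs |A ∩ B| / |A| > 3/4 — true.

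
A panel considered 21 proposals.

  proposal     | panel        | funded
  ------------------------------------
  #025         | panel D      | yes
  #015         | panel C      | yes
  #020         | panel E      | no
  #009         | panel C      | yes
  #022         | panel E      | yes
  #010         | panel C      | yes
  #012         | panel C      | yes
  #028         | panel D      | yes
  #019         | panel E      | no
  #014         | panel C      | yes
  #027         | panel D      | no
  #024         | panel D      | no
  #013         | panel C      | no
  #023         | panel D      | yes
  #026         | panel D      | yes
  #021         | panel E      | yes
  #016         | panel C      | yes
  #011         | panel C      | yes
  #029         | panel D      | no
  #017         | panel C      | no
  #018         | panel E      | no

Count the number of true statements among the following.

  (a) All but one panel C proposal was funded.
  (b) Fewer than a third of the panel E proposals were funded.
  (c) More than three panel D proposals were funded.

1

(a) panel C: |A| = 9, |A ∩ B| = 7; needs |A ∖ B| = 1 — false.
(b) panel E: |A| = 5, |A ∩ B| = 2; needs |A ∩ B| / |A| < 1/3 — false.
(c) panel D: |A| = 7, |A ∩ B| = 4; needs |A ∩ B| > 3 — true.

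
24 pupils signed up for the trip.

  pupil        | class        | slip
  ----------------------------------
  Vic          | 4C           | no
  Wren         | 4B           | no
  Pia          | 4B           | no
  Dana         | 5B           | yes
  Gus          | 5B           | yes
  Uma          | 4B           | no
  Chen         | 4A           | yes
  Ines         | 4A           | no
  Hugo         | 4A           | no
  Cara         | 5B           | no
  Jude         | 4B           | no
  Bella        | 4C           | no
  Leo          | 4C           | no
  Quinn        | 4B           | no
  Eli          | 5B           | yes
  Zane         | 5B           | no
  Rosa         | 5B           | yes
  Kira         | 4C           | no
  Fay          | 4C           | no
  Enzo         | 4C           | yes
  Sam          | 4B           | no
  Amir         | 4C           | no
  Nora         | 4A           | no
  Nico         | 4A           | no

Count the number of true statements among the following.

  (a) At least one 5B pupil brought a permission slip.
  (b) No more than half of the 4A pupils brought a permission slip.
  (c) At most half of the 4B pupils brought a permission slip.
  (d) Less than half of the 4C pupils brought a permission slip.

(a) 5B: |A| = 6, |A ∩ B| = 4; needs A ∩ B ≠ ∅ (|A ∩ B| ≥ 1) — true.
(b) 4A: |A| = 5, |A ∩ B| = 1; needs |A ∩ B| ≤ |A ∖ B| — true.
(c) 4B: |A| = 6, |A ∩ B| = 0; needs |A ∩ B| ≤ |A ∖ B| — true.
(d) 4C: |A| = 7, |A ∩ B| = 1; needs |A ∩ B| < |A ∖ B| — true.

4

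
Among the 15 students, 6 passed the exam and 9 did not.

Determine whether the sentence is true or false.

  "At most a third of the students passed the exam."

'At most a third of the students passed the exam' holds iff |A ∩ B| / |A| ≤ 1/3.
|A| = 15, |A ∩ B| = 6, |A ∖ B| = 9.
|A ∩ B|/|A| = 6/15, so the statement is false.

False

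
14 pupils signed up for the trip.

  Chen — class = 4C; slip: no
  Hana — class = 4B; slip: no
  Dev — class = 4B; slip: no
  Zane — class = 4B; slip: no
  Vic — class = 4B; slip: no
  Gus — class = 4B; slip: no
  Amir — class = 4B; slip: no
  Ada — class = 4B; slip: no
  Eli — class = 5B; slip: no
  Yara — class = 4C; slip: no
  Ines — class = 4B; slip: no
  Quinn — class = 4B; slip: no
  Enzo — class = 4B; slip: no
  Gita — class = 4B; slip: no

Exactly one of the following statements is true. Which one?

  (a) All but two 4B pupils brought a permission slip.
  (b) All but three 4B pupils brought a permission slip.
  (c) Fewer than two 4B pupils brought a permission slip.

(c)

|A| = 11, |A ∩ B| = 0, |A ∖ B| = 11.
(a) requires |A ∖ B| = 2: false.
(b) requires |A ∖ B| = 3: false.
(c) requires |A ∩ B| < 2: true.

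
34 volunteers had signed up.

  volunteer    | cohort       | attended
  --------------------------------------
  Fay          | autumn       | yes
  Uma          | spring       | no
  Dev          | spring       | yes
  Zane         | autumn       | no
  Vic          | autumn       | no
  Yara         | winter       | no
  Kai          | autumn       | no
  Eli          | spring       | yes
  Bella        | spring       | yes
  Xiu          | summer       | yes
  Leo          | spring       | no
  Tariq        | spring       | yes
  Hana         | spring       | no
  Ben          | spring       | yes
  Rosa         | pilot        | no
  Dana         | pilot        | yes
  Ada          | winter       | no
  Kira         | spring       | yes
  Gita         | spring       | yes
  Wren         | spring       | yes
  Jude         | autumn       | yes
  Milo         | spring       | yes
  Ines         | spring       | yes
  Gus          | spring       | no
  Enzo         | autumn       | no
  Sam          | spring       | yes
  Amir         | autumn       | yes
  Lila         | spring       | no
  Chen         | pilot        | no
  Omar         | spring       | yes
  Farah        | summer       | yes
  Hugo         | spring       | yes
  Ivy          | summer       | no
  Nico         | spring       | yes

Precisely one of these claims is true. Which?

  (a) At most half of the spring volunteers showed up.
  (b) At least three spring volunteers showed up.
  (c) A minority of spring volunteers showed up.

(b)

|A| = 19, |A ∩ B| = 14, |A ∖ B| = 5.
(a) requires |A ∩ B| ≤ |A ∖ B|: false.
(b) requires |A ∩ B| ≥ 3: true.
(c) requires |A ∩ B| < |A ∖ B|: false.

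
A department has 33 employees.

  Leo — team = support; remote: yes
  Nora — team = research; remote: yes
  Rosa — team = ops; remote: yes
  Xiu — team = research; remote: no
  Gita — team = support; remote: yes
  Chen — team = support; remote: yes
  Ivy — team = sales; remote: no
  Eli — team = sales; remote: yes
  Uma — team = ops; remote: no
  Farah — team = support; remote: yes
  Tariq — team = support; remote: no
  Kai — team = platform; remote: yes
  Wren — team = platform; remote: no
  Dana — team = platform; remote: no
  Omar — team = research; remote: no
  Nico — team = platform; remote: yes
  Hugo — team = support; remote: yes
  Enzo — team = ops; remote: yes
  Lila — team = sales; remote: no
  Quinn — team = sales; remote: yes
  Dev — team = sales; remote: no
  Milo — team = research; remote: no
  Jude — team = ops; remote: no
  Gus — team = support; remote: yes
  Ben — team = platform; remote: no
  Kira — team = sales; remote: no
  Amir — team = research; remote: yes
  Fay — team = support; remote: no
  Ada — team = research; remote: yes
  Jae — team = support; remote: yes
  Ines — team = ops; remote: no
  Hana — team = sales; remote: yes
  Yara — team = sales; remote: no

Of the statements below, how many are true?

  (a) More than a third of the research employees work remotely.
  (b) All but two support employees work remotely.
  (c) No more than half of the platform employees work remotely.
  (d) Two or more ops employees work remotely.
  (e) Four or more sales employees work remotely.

4

(a) research: |A| = 6, |A ∩ B| = 3; needs |A ∩ B| / |A| > 1/3 — true.
(b) support: |A| = 9, |A ∩ B| = 7; needs |A ∖ B| = 2 — true.
(c) platform: |A| = 5, |A ∩ B| = 2; needs |A ∩ B| ≤ |A ∖ B| — true.
(d) ops: |A| = 5, |A ∩ B| = 2; needs |A ∩ B| ≥ 2 — true.
(e) sales: |A| = 8, |A ∩ B| = 3; needs |A ∩ B| ≥ 4 — false.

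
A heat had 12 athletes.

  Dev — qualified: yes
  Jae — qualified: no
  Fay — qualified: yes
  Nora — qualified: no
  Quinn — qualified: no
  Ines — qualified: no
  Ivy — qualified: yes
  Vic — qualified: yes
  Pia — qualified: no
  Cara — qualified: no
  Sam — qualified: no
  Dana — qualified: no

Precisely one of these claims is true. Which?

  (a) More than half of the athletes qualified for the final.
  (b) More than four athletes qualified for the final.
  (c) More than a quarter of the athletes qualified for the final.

|A| = 12, |A ∩ B| = 4, |A ∖ B| = 8.
(a) requires |A ∩ B| > |A ∖ B|: false.
(b) requires |A ∩ B| > 4: false.
(c) requires |A ∩ B| / |A| > 1/4: true.

(c)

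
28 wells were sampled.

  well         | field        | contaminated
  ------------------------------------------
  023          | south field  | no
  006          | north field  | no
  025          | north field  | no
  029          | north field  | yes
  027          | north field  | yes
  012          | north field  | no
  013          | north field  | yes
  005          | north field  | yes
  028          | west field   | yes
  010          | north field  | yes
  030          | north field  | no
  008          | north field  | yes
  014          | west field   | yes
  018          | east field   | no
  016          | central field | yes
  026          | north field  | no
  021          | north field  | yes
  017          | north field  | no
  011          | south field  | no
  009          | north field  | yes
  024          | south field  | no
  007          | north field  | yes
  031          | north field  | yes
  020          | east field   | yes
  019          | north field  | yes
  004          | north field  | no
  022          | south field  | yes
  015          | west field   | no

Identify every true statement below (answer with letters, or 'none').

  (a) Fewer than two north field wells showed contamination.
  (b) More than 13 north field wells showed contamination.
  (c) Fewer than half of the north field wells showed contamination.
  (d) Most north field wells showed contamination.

|A| = 18, |A ∩ B| = 11, |A ∖ B| = 7.
(a) |A ∩ B| < 2: fails.
(b) |A ∩ B| > 13: fails.
(c) |A ∩ B| < |A ∖ B|: fails.
(d) |A ∩ B| > |A ∖ B|: holds.

(d)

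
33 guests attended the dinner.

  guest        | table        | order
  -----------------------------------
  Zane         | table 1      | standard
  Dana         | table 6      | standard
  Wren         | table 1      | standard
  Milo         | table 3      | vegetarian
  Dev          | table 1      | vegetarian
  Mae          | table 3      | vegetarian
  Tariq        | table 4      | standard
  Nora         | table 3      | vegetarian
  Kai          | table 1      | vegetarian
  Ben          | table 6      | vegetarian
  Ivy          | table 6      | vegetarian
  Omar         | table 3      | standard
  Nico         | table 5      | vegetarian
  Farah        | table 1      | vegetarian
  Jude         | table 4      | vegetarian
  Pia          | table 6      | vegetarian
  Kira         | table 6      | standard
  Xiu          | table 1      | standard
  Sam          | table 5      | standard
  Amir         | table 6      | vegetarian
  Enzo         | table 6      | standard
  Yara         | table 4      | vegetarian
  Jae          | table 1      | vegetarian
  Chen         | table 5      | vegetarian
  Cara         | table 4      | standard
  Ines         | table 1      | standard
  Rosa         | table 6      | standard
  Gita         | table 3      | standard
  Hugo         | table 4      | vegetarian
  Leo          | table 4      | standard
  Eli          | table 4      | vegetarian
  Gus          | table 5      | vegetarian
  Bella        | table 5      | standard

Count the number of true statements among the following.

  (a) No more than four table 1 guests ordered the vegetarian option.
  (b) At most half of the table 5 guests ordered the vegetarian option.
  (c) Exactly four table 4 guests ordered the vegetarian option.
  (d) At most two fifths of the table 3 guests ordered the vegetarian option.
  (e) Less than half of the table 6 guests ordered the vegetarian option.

2

(a) table 1: |A| = 8, |A ∩ B| = 4; needs |A ∩ B| ≤ 4 — true.
(b) table 5: |A| = 5, |A ∩ B| = 3; needs |A ∩ B| ≤ |A ∖ B| — false.
(c) table 4: |A| = 7, |A ∩ B| = 4; needs |A ∩ B| = 4 — true.
(d) table 3: |A| = 5, |A ∩ B| = 3; needs |A ∩ B| / |A| ≤ 2/5 — false.
(e) table 6: |A| = 8, |A ∩ B| = 4; needs |A ∩ B| < |A ∖ B| — false.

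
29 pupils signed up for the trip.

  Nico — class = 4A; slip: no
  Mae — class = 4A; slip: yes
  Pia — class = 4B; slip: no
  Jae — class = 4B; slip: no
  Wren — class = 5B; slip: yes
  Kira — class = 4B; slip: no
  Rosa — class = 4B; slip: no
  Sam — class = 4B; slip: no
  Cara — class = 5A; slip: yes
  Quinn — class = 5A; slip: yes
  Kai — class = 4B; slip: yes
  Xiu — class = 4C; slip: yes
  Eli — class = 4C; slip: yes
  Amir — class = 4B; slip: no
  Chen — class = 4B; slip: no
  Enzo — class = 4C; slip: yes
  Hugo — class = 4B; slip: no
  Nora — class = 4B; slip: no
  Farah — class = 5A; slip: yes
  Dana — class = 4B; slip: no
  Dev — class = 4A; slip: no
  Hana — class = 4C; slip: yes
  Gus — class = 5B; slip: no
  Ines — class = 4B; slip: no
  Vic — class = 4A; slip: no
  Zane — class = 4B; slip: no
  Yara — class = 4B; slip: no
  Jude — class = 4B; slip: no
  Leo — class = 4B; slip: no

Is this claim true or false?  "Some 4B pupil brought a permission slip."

'Some 4B pupil brought a permission slip' holds iff A ∩ B ≠ ∅ (|A ∩ B| ≥ 1).
|A| = 16, |A ∩ B| = 1, |A ∖ B| = 15.
So the statement is true.

True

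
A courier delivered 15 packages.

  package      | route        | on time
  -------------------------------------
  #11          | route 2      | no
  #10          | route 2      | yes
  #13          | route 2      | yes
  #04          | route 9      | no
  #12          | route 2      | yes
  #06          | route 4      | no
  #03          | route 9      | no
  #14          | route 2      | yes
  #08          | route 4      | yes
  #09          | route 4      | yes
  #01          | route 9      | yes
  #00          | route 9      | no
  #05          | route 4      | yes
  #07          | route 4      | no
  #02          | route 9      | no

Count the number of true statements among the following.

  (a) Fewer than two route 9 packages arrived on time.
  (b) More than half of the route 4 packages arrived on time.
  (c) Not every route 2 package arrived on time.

(a) route 9: |A| = 5, |A ∩ B| = 1; needs |A ∩ B| < 2 — true.
(b) route 4: |A| = 5, |A ∩ B| = 3; needs |A ∩ B| > |A ∖ B| — true.
(c) route 2: |A| = 5, |A ∩ B| = 4; needs A ⊄ B (|A ∖ B| ≥ 1) — true.

3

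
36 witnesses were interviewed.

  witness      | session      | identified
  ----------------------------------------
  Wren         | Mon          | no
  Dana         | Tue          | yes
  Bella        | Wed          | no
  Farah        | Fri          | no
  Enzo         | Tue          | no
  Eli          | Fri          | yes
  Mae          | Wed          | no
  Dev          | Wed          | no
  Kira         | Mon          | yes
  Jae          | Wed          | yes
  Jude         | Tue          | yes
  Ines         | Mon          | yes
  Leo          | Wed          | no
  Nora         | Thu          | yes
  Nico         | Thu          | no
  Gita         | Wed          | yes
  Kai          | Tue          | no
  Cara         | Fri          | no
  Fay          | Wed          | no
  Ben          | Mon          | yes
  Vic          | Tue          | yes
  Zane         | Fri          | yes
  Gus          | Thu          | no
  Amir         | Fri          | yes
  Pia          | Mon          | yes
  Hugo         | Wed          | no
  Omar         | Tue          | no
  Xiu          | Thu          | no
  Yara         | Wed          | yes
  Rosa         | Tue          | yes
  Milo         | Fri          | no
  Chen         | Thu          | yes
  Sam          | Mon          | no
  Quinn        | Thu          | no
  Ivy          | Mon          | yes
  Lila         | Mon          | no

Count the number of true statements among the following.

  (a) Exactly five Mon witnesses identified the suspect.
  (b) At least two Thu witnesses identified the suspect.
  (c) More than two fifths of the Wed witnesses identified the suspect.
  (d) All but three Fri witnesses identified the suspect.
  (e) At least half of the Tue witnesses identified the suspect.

4

(a) Mon: |A| = 8, |A ∩ B| = 5; needs |A ∩ B| = 5 — true.
(b) Thu: |A| = 6, |A ∩ B| = 2; needs |A ∩ B| ≥ 2 — true.
(c) Wed: |A| = 9, |A ∩ B| = 3; needs |A ∩ B| / |A| > 2/5 — false.
(d) Fri: |A| = 6, |A ∩ B| = 3; needs |A ∖ B| = 3 — true.
(e) Tue: |A| = 7, |A ∩ B| = 4; needs |A ∩ B| ≥ |A ∖ B| — true.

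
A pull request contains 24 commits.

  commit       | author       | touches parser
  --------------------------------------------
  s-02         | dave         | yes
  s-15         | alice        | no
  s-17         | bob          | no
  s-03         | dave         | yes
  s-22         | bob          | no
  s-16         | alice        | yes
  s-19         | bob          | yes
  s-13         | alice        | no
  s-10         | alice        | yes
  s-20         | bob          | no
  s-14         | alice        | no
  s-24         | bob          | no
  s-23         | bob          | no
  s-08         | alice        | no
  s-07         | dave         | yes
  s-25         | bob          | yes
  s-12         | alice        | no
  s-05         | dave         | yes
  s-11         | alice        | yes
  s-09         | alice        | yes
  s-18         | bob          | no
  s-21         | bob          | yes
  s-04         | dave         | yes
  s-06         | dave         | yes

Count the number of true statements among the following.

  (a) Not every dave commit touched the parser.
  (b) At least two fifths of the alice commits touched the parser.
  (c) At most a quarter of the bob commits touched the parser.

1

(a) dave: |A| = 6, |A ∩ B| = 6; needs A ⊄ B (|A ∖ B| ≥ 1) — false.
(b) alice: |A| = 9, |A ∩ B| = 4; needs |A ∩ B| / |A| ≥ 2/5 — true.
(c) bob: |A| = 9, |A ∩ B| = 3; needs |A ∩ B| / |A| ≤ 1/4 — false.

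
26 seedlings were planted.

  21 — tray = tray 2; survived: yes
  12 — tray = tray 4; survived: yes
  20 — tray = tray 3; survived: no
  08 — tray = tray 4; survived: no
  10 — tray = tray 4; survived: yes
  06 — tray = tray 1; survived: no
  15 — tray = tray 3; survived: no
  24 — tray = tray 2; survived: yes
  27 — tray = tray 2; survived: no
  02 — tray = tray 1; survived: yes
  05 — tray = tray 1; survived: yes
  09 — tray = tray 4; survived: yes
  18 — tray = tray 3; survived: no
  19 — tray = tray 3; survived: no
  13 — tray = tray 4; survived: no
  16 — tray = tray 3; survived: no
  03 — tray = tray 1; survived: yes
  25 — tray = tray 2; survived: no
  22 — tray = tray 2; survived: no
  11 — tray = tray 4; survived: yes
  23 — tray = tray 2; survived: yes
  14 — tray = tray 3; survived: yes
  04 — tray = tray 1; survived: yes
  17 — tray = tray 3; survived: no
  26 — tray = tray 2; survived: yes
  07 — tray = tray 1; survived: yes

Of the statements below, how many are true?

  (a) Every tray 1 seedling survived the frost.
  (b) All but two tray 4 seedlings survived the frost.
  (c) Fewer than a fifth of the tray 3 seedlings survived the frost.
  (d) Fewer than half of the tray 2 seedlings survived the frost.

(a) tray 1: |A| = 6, |A ∩ B| = 5; needs A ⊆ B, i.e. every element of A is in B (|A ∖ B| = 0) — false.
(b) tray 4: |A| = 6, |A ∩ B| = 4; needs |A ∖ B| = 2 — true.
(c) tray 3: |A| = 7, |A ∩ B| = 1; needs |A ∩ B| / |A| < 1/5 — true.
(d) tray 2: |A| = 7, |A ∩ B| = 4; needs |A ∩ B| < |A ∖ B| — false.

2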